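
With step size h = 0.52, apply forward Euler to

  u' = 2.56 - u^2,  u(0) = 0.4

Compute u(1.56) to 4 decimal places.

Euler: u_{n+1} = u_n + h·f(t_n, u_n).
t=0.000000, u=0.400000: f=2.400000 → u ← 0.400000 + 0.52·2.400000 = 1.648000
t=0.520000, u=1.648000: f=-0.155904 → u ← 1.648000 + 0.52·(-0.155904) = 1.566930
t=1.040000, u=1.566930: f=0.104731 → u ← 1.566930 + 0.52·0.104731 = 1.621390
u(1.56) ≈ 1.6214

1.6214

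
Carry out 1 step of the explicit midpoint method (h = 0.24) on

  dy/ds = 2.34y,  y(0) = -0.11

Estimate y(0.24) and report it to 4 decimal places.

-0.1891

Midpoint: k1 = f(s_n, y_n); k2 = f(s_n + h/2, y_n + (h/2)·k1); y_{n+1} = y_n + h·k2.
s=0.000000, y=-0.110000:
  k1 = f(0.000000, -0.110000) = -0.257400
  k2 = f(0.120000, -0.140888) = -0.329678
  y ← -0.110000 + 0.24·(-0.329678) = -0.189123
y(0.24) ≈ -0.1891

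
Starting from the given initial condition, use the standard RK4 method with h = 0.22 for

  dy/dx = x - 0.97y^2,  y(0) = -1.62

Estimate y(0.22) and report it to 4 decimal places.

-2.4409

RK4: k1 = f(x_n, y_n); k2 = f(x_n + h/2, y_n + (h/2)·k1); k3 = f(x_n + h/2, y_n + (h/2)·k2); k4 = f(x_n + h, y_n + h·k3); y_{n+1} = y_n + (h/6)·(k1 + 2k2 + 2k3 + k4).
x=0.000000, y=-1.620000:
  k1 = f(0.000000, -1.620000) = -2.545668
  k2 = f(0.110000, -1.900023) = -3.391787
  k3 = f(0.110000, -1.993097) = -3.743261
  k4 = f(0.220000, -2.443517) = -5.571654
  y ← -1.620000 + (0.22/6)·(k1 + 2k2 + 2k3 + k4) = -2.440872
y(0.22) ≈ -2.4409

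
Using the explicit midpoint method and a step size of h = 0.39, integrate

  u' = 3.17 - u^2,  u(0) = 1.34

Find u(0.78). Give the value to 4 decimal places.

Midpoint: k1 = f(s_n, u_n); k2 = f(s_n + h/2, u_n + (h/2)·k1); u_{n+1} = u_n + h·k2.
s=0.000000, u=1.340000:
  k1 = f(0.000000, 1.340000) = 1.374400
  k2 = f(0.195000, 1.608008) = 0.584310
  u ← 1.340000 + 0.39·0.584310 = 1.567881
s=0.390000, u=1.567881:
  k1 = f(0.390000, 1.567881) = 0.711749
  k2 = f(0.585000, 1.706672) = 0.257270
  u ← 1.567881 + 0.39·0.257270 = 1.668216
u(0.78) ≈ 1.6682

1.6682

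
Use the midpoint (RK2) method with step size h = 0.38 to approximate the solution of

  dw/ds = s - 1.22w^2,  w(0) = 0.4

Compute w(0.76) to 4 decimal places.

0.5363

Midpoint: k1 = f(s_n, w_n); k2 = f(s_n + h/2, w_n + (h/2)·k1); w_{n+1} = w_n + h·k2.
s=0.000000, w=0.400000:
  k1 = f(0.000000, 0.400000) = -0.195200
  k2 = f(0.190000, 0.362912) = 0.029320
  w ← 0.400000 + 0.38·0.029320 = 0.411142
s=0.380000, w=0.411142:
  k1 = f(0.380000, 0.411142) = 0.173774
  k2 = f(0.570000, 0.444159) = 0.329322
  w ← 0.411142 + 0.38·0.329322 = 0.536284
w(0.76) ≈ 0.5363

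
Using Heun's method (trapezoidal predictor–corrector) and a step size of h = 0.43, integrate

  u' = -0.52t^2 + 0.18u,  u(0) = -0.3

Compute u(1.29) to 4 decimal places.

Heun: k1 = f(t_n, u_n); k2 = f(t_n + h, u_n + h·k1); u_{n+1} = u_n + (h/2)·(k1 + k2).
t=0.000000, u=-0.300000:
  k1 = f(0.000000, -0.300000) = -0.054000
  k2 = f(0.430000, -0.323220) = -0.154328
  u ← -0.300000 + (0.43/2)·(-0.054000 + (-0.154328)) = -0.344790
t=0.430000, u=-0.344790:
  k1 = f(0.430000, -0.344790) = -0.158210
  k2 = f(0.860000, -0.412821) = -0.458900
  u ← -0.344790 + (0.43/2)·(-0.158210 + (-0.458900)) = -0.477469
t=0.860000, u=-0.477469:
  k1 = f(0.860000, -0.477469) = -0.470536
  k2 = f(1.290000, -0.679800) = -0.987696
  u ← -0.477469 + (0.43/2)·(-0.470536 + (-0.987696)) = -0.790989
u(1.29) ≈ -0.7910

-0.7910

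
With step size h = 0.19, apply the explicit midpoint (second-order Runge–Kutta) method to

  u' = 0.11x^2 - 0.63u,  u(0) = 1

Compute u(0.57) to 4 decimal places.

0.7051

Midpoint: k1 = f(x_n, u_n); k2 = f(x_n + h/2, u_n + (h/2)·k1); u_{n+1} = u_n + h·k2.
x=0.000000, u=1.000000:
  k1 = f(0.000000, 1.000000) = -0.630000
  k2 = f(0.095000, 0.940150) = -0.591302
  u ← 1.000000 + 0.19·(-0.591302) = 0.887653
x=0.190000, u=0.887653:
  k1 = f(0.190000, 0.887653) = -0.555250
  k2 = f(0.285000, 0.834904) = -0.517055
  u ← 0.887653 + 0.19·(-0.517055) = 0.789412
x=0.380000, u=0.789412:
  k1 = f(0.380000, 0.789412) = -0.481446
  k2 = f(0.475000, 0.743675) = -0.443696
  u ← 0.789412 + 0.19·(-0.443696) = 0.705110
u(0.57) ≈ 0.7051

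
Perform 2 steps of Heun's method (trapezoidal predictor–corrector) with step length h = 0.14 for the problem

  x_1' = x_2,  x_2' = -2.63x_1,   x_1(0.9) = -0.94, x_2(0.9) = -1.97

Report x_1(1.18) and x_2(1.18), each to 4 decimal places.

-1.3811, -1.0938

Heun on (x_1,x_2): k1 = f(t_n, state_n); k2 = f(t_n + h, state_n + h·k1); state_{n+1} = state_n + (h/2)·(k1 + k2).
0.900000: (-0.940000, -1.970000)
  k1 = (-1.970000, 2.472200)
  predictor → (-1.215800, -1.623892)
  k2 = (-1.623892, 3.197554)
  → (-1.191572, -1.573117)
1.040000: (-1.191572, -1.573117)
  k1 = (-1.573117, 3.133836)
  predictor → (-1.411809, -1.134380)
  k2 = (-1.134380, 3.713057)
  → (-1.381097, -1.093835)
(x_1(1.18), x_2(1.18)) ≈ (-1.3811, -1.0938)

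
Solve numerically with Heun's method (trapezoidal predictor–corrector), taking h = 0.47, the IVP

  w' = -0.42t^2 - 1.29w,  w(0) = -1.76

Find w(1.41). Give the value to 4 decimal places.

Heun: k1 = f(t_n, w_n); k2 = f(t_n + h, w_n + h·k1); w_{n+1} = w_n + (h/2)·(k1 + k2).
t=0.000000, w=-1.760000:
  k1 = f(0.000000, -1.760000) = 2.270400
  k2 = f(0.470000, -0.692912) = 0.801078
  w ← -1.760000 + (0.47/2)·(2.270400 + 0.801078) = -1.038203
t=0.470000, w=-1.038203:
  k1 = f(0.470000, -1.038203) = 1.246503
  k2 = f(0.940000, -0.452346) = 0.212414
  w ← -1.038203 + (0.47/2)·(1.246503 + 0.212414) = -0.695357
t=0.940000, w=-0.695357:
  k1 = f(0.940000, -0.695357) = 0.525898
  k2 = f(1.410000, -0.448185) = -0.256844
  w ← -0.695357 + (0.47/2)·(0.525898 + (-0.256844)) = -0.632129
w(1.41) ≈ -0.6321

-0.6321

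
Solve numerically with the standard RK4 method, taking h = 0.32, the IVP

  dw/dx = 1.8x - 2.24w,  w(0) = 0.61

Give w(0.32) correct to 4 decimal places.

RK4: k1 = f(x_n, w_n); k2 = f(x_n + h/2, w_n + (h/2)·k1); k3 = f(x_n + h/2, w_n + (h/2)·k2); k4 = f(x_n + h, w_n + h·k3); w_{n+1} = w_n + (h/6)·(k1 + 2k2 + 2k3 + k4).
x=0.000000, w=0.610000:
  k1 = f(0.000000, 0.610000) = -1.366400
  k2 = f(0.160000, 0.391376) = -0.588682
  k3 = f(0.160000, 0.515811) = -0.867416
  k4 = f(0.320000, 0.332427) = -0.168636
  w ← 0.610000 + (0.32/6)·(k1 + 2k2 + 2k3 + k4) = 0.372814
w(0.32) ≈ 0.3728

0.3728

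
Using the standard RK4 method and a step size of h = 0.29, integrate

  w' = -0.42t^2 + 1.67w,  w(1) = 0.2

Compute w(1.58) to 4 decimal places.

RK4: k1 = f(t_n, w_n); k2 = f(t_n + h/2, w_n + (h/2)·k1); k3 = f(t_n + h/2, w_n + (h/2)·k2); k4 = f(t_n + h, w_n + h·k3); w_{n+1} = w_n + (h/6)·(k1 + 2k2 + 2k3 + k4).
t=1.000000, w=0.200000:
  k1 = f(1.000000, 0.200000) = -0.086000
  k2 = f(1.145000, 0.187530) = -0.237455
  k3 = f(1.145000, 0.165569) = -0.274130
  k4 = f(1.290000, 0.120502) = -0.497683
  w ← 0.200000 + (0.29/6)·(k1 + 2k2 + 2k3 + k4) = 0.122335
t=1.290000, w=0.122335:
  k1 = f(1.290000, 0.122335) = -0.494622
  k2 = f(1.435000, 0.050615) = -0.780347
  k3 = f(1.435000, 0.009185) = -0.849536
  k4 = f(1.580000, -0.124030) = -1.255618
  w ← 0.122335 + (0.29/6)·(k1 + 2k2 + 2k3 + k4) = -0.119815
w(1.58) ≈ -0.1198

-0.1198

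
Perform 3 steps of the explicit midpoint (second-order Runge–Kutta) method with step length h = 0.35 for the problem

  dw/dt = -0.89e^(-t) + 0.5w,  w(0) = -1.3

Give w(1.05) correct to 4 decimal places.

-2.9871

Midpoint: k1 = f(t_n, w_n); k2 = f(t_n + h/2, w_n + (h/2)·k1); w_{n+1} = w_n + h·k2.
t=0.000000, w=-1.300000:
  k1 = f(0.000000, -1.300000) = -1.540000
  k2 = f(0.175000, -1.569500) = -1.531867
  w ← -1.300000 + 0.35·(-1.531867) = -1.836153
t=0.350000, w=-1.836153:
  k1 = f(0.350000, -1.836153) = -1.545249
  k2 = f(0.525000, -2.106572) = -1.579770
  w ← -1.836153 + 0.35·(-1.579770) = -2.389073
t=0.700000, w=-2.389073:
  k1 = f(0.700000, -2.389073) = -1.636497
  k2 = f(0.875000, -2.675460) = -1.708737
  w ← -2.389073 + 0.35·(-1.708737) = -2.987131
w(1.05) ≈ -2.9871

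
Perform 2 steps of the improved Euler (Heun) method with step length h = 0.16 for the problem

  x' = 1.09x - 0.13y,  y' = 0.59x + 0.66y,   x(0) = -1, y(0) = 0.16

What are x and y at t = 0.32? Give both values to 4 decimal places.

-1.4190, -0.0506

Heun on (x,y): k1 = f(t_n, state_n); k2 = f(t_n + h, state_n + h·k1); state_{n+1} = state_n + (h/2)·(k1 + k2).
0.000000: (-1.000000, 0.160000)
  k1 = (-1.110800, -0.484400)
  predictor → (-1.177728, 0.082496)
  k2 = (-1.294448, -0.640412)
  → (-1.192420, 0.070015)
0.160000: (-1.192420, 0.070015)
  k1 = (-1.308840, -0.657318)
  predictor → (-1.401834, -0.035156)
  k2 = (-1.523429, -0.850285)
  → (-1.419001, -0.050593)
(x(0.32), y(0.32)) ≈ (-1.4190, -0.0506)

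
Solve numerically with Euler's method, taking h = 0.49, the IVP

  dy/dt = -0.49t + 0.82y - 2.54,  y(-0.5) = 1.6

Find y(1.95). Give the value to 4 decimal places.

-5.4419

Euler: y_{n+1} = y_n + h·f(t_n, y_n).
t=-0.500000, y=1.600000: f=-0.983000 → y ← 1.600000 + 0.49·(-0.983000) = 1.118330
t=-0.010000, y=1.118330: f=-1.618069 → y ← 1.118330 + 0.49·(-1.618069) = 0.325476
t=0.480000, y=0.325476: f=-2.508310 → y ← 0.325476 + 0.49·(-2.508310) = -0.903596
t=0.970000, y=-0.903596: f=-3.756249 → y ← -0.903596 + 0.49·(-3.756249) = -2.744158
t=1.460000, y=-2.744158: f=-5.505609 → y ← -2.744158 + 0.49·(-5.505609) = -5.441906
y(1.95) ≈ -5.4419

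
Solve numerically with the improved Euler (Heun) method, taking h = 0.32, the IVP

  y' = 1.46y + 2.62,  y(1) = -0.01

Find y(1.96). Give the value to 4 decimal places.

5.1954

Heun: k1 = f(t_n, y_n); k2 = f(t_n + h, y_n + h·k1); y_{n+1} = y_n + (h/2)·(k1 + k2).
t=1.000000, y=-0.010000:
  k1 = f(1.000000, -0.010000) = 2.605400
  k2 = f(1.320000, 0.823728) = 3.822643
  y ← -0.010000 + (0.32/2)·(2.605400 + 3.822643) = 1.018487
t=1.320000, y=1.018487:
  k1 = f(1.320000, 1.018487) = 4.106991
  k2 = f(1.640000, 2.332724) = 6.025777
  y ← 1.018487 + (0.32/2)·(4.106991 + 6.025777) = 2.639730
t=1.640000, y=2.639730:
  k1 = f(1.640000, 2.639730) = 6.474005
  k2 = f(1.960000, 4.711411) = 9.498661
  y ← 2.639730 + (0.32/2)·(6.474005 + 9.498661) = 5.195356
y(1.96) ≈ 5.1954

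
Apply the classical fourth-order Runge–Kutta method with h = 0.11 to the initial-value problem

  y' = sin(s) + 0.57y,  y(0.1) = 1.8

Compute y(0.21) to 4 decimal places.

1.9339

RK4: k1 = f(s_n, y_n); k2 = f(s_n + h/2, y_n + (h/2)·k1); k3 = f(s_n + h/2, y_n + (h/2)·k2); k4 = f(s_n + h, y_n + h·k3); y_{n+1} = y_n + (h/6)·(k1 + 2k2 + 2k3 + k4).
s=0.100000, y=1.800000:
  k1 = f(0.100000, 1.800000) = 1.125833
  k2 = f(0.155000, 1.861921) = 1.215675
  k3 = f(0.155000, 1.866862) = 1.218492
  k4 = f(0.210000, 1.934034) = 1.310859
  y ← 1.800000 + (0.11/6)·(k1 + 2k2 + 2k3 + k4) = 1.933925
y(0.21) ≈ 1.9339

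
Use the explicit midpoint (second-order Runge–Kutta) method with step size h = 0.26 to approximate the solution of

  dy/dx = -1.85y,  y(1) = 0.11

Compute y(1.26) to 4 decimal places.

0.0698

Midpoint: k1 = f(x_n, y_n); k2 = f(x_n + h/2, y_n + (h/2)·k1); y_{n+1} = y_n + h·k2.
x=1.000000, y=0.110000:
  k1 = f(1.000000, 0.110000) = -0.203500
  k2 = f(1.130000, 0.083545) = -0.154558
  y ← 0.110000 + 0.26·(-0.154558) = 0.069815
y(1.26) ≈ 0.0698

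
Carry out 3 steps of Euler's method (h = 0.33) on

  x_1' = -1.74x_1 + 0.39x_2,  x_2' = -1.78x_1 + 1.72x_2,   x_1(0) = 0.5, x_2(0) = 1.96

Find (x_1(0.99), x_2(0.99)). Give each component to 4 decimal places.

0.7621, 6.0738

Euler on (x_1,x_2): x_1_{n+1} = x_1_n + h·x_1', x_2_{n+1} = x_2_n + h·x_2'.
0.000000: (0.500000, 1.960000); f=(-0.105600, 2.481200) → (0.465152, 2.778796)
0.330000: (0.465152, 2.778796); f=(0.274366, 3.951559) → (0.555693, 4.082810)
0.660000: (0.555693, 4.082810); f=(0.625391, 6.033301) → (0.762072, 6.073800)
(x_1(0.99), x_2(0.99)) ≈ (0.7621, 6.0738)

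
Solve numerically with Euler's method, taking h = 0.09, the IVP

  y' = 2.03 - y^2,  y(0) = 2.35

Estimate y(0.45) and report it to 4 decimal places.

1.5789

Euler: y_{n+1} = y_n + h·f(s_n, y_n).
s=0.000000, y=2.350000: f=-3.492500 → y ← 2.350000 + 0.09·(-3.492500) = 2.035675
s=0.090000, y=2.035675: f=-2.113973 → y ← 2.035675 + 0.09·(-2.113973) = 1.845417
s=0.180000, y=1.845417: f=-1.375566 → y ← 1.845417 + 0.09·(-1.375566) = 1.721617
s=0.270000, y=1.721617: f=-0.933964 → y ← 1.721617 + 0.09·(-0.933964) = 1.637560
s=0.360000, y=1.637560: f=-0.651602 → y ← 1.637560 + 0.09·(-0.651602) = 1.578916
y(0.45) ≈ 1.5789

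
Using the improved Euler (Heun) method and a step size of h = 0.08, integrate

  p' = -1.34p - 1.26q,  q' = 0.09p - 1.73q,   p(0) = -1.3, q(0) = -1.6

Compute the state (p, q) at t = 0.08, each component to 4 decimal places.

-1.0262, -1.4015

Heun on (p,q): k1 = f(t_n, state_n); k2 = f(t_n + h, state_n + h·k1); state_{n+1} = state_n + (h/2)·(k1 + k2).
0.000000: (-1.300000, -1.600000)
  k1 = (3.758000, 2.651000)
  predictor → (-0.999360, -1.387920)
  k2 = (3.087922, 2.311159)
  → (-1.026163, -1.401514)
(p(0.08), q(0.08)) ≈ (-1.0262, -1.4015)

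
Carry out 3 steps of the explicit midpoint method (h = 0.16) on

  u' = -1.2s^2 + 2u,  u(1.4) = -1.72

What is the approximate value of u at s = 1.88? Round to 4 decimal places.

Midpoint: k1 = f(s_n, u_n); k2 = f(s_n + h/2, u_n + (h/2)·k1); u_{n+1} = u_n + h·k2.
s=1.400000, u=-1.720000:
  k1 = f(1.400000, -1.720000) = -5.792000
  k2 = f(1.480000, -2.183360) = -6.995200
  u ← -1.720000 + 0.16·(-6.995200) = -2.839232
s=1.560000, u=-2.839232:
  k1 = f(1.560000, -2.839232) = -8.598784
  k2 = f(1.640000, -3.527135) = -10.281789
  u ← -2.839232 + 0.16·(-10.281789) = -4.484318
s=1.720000, u=-4.484318:
  k1 = f(1.720000, -4.484318) = -12.518717
  k2 = f(1.800000, -5.485816) = -14.859631
  u ← -4.484318 + 0.16·(-14.859631) = -6.861859
u(1.88) ≈ -6.8619

-6.8619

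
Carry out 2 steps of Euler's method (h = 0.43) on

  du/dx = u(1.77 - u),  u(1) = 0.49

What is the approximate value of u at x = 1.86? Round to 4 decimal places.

Euler: u_{n+1} = u_n + h·f(x_n, u_n).
x=1.000000, u=0.490000: f=0.627200 → u ← 0.490000 + 0.43·0.627200 = 0.759696
x=1.430000, u=0.759696: f=0.767524 → u ← 0.759696 + 0.43·0.767524 = 1.089731
u(1.86) ≈ 1.0897

1.0897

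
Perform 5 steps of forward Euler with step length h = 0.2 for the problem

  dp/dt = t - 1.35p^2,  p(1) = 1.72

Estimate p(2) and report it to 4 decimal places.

Euler: p_{n+1} = p_n + h·f(t_n, p_n).
t=1.000000, p=1.720000: f=-2.993840 → p ← 1.720000 + 0.2·(-2.993840) = 1.121232
t=1.200000, p=1.121232: f=-0.497168 → p ← 1.121232 + 0.2·(-0.497168) = 1.021798
t=1.400000, p=1.021798: f=-0.009497 → p ← 1.021798 + 0.2·(-0.009497) = 1.019899
t=1.600000, p=1.019899: f=0.195738 → p ← 1.019899 + 0.2·0.195738 = 1.059047
t=1.800000, p=1.059047: f=0.285867 → p ← 1.059047 + 0.2·0.285867 = 1.116220
p(2) ≈ 1.1162

1.1162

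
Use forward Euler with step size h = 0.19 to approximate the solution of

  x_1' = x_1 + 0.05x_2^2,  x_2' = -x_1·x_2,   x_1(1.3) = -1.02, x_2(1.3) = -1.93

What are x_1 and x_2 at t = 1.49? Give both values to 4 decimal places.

Euler on (x_1,x_2): x_1_{n+1} = x_1_n + h·x_1', x_2_{n+1} = x_2_n + h·x_2'.
1.300000: (-1.020000, -1.930000); f=(-0.833755, -1.968600) → (-1.178413, -2.304034)
(x_1(1.49), x_2(1.49)) ≈ (-1.1784, -2.3040)

-1.1784, -2.3040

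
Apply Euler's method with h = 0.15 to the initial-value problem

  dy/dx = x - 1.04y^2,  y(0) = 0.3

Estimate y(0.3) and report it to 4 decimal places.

Euler: y_{n+1} = y_n + h·f(x_n, y_n).
x=0.000000, y=0.300000: f=-0.093600 → y ← 0.300000 + 0.15·(-0.093600) = 0.285960
x=0.150000, y=0.285960: f=0.064956 → y ← 0.285960 + 0.15·0.064956 = 0.295703
y(0.3) ≈ 0.2957

0.2957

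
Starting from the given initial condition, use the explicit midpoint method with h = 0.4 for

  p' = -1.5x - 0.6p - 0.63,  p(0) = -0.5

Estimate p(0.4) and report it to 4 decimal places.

-0.7362

Midpoint: k1 = f(x_n, p_n); k2 = f(x_n + h/2, p_n + (h/2)·k1); p_{n+1} = p_n + h·k2.
x=0.000000, p=-0.500000:
  k1 = f(0.000000, -0.500000) = -0.330000
  k2 = f(0.200000, -0.566000) = -0.590400
  p ← -0.500000 + 0.4·(-0.590400) = -0.736160
p(0.4) ≈ -0.7362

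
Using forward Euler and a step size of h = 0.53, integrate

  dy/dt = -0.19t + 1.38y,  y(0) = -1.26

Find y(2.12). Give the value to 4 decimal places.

Euler: y_{n+1} = y_n + h·f(t_n, y_n).
t=0.000000, y=-1.260000: f=-1.738800 → y ← -1.260000 + 0.53·(-1.738800) = -2.181564
t=0.530000, y=-2.181564: f=-3.111258 → y ← -2.181564 + 0.53·(-3.111258) = -3.830531
t=1.060000, y=-3.830531: f=-5.487533 → y ← -3.830531 + 0.53·(-5.487533) = -6.738923
t=1.590000, y=-6.738923: f=-9.601814 → y ← -6.738923 + 0.53·(-9.601814) = -11.827885
y(2.12) ≈ -11.8279

-11.8279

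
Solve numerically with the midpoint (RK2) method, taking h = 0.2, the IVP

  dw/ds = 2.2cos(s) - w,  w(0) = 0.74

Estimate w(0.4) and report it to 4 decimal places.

Midpoint: k1 = f(s_n, w_n); k2 = f(s_n + h/2, w_n + (h/2)·k1); w_{n+1} = w_n + h·k2.
s=0.000000, w=0.740000:
  k1 = f(0.000000, 0.740000) = 1.460000
  k2 = f(0.100000, 0.886000) = 1.303009
  w ← 0.740000 + 0.2·1.303009 = 1.000602
s=0.200000, w=1.000602:
  k1 = f(0.200000, 1.000602) = 1.155545
  k2 = f(0.300000, 1.116156) = 0.985584
  w ← 1.000602 + 0.2·0.985584 = 1.197719
w(0.4) ≈ 1.1977

1.1977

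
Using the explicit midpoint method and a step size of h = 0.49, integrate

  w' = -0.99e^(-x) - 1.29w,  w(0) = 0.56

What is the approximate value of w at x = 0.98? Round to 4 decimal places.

-0.0867

Midpoint: k1 = f(x_n, w_n); k2 = f(x_n + h/2, w_n + (h/2)·k1); w_{n+1} = w_n + h·k2.
x=0.000000, w=0.560000:
  k1 = f(0.000000, 0.560000) = -1.712400
  k2 = f(0.245000, 0.140462) = -0.956073
  w ← 0.560000 + 0.49·(-0.956073) = 0.091524
x=0.490000, w=0.091524:
  k1 = f(0.490000, 0.091524) = -0.724566
  k2 = f(0.735000, -0.085995) = -0.363777
  w ← 0.091524 + 0.49·(-0.363777) = -0.086727
w(0.98) ≈ -0.0867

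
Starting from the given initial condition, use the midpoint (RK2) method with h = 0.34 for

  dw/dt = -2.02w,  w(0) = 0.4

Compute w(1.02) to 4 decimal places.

Midpoint: k1 = f(t_n, w_n); k2 = f(t_n + h/2, w_n + (h/2)·k1); w_{n+1} = w_n + h·k2.
t=0.000000, w=0.400000:
  k1 = f(0.000000, 0.400000) = -0.808000
  k2 = f(0.170000, 0.262640) = -0.530533
  w ← 0.400000 + 0.34·(-0.530533) = 0.219619
t=0.340000, w=0.219619:
  k1 = f(0.340000, 0.219619) = -0.443630
  k2 = f(0.510000, 0.144202) = -0.291288
  w ← 0.219619 + 0.34·(-0.291288) = 0.120581
t=0.680000, w=0.120581:
  k1 = f(0.680000, 0.120581) = -0.243574
  k2 = f(0.850000, 0.079174) = -0.159931
  w ← 0.120581 + 0.34·(-0.159931) = 0.066205
w(1.02) ≈ 0.0662

0.0662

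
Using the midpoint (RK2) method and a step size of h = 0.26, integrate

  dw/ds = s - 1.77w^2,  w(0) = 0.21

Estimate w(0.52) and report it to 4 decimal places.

0.2986

Midpoint: k1 = f(s_n, w_n); k2 = f(s_n + h/2, w_n + (h/2)·k1); w_{n+1} = w_n + h·k2.
s=0.000000, w=0.210000:
  k1 = f(0.000000, 0.210000) = -0.078057
  k2 = f(0.130000, 0.199853) = 0.059304
  w ← 0.210000 + 0.26·0.059304 = 0.225419
s=0.260000, w=0.225419:
  k1 = f(0.260000, 0.225419) = 0.170060
  k2 = f(0.390000, 0.247527) = 0.281553
  w ← 0.225419 + 0.26·0.281553 = 0.298623
w(0.52) ≈ 0.2986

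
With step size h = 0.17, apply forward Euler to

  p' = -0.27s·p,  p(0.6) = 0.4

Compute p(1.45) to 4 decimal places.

0.3207

Euler: p_{n+1} = p_n + h·f(s_n, p_n).
s=0.600000, p=0.400000: f=-0.064800 → p ← 0.400000 + 0.17·(-0.064800) = 0.388984
s=0.770000, p=0.388984: f=-0.080870 → p ← 0.388984 + 0.17·(-0.080870) = 0.375236
s=0.940000, p=0.375236: f=-0.095235 → p ← 0.375236 + 0.17·(-0.095235) = 0.359046
s=1.110000, p=0.359046: f=-0.107606 → p ← 0.359046 + 0.17·(-0.107606) = 0.340753
s=1.280000, p=0.340753: f=-0.117764 → p ← 0.340753 + 0.17·(-0.117764) = 0.320733
p(1.45) ≈ 0.3207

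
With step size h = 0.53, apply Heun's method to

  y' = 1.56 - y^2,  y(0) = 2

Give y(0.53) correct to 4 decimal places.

1.6344

Heun: k1 = f(x_n, y_n); k2 = f(x_n + h, y_n + h·k1); y_{n+1} = y_n + (h/2)·(k1 + k2).
x=0.000000, y=2.000000:
  k1 = f(0.000000, 2.000000) = -2.440000
  k2 = f(0.530000, 0.706800) = 1.060434
  y ← 2.000000 + (0.53/2)·(-2.440000 + 1.060434) = 1.634415
y(0.53) ≈ 1.6344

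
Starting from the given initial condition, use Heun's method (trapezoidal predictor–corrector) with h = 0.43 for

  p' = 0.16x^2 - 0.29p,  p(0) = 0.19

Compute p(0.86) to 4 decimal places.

0.1848

Heun: k1 = f(x_n, p_n); k2 = f(x_n + h, p_n + h·k1); p_{n+1} = p_n + (h/2)·(k1 + k2).
x=0.000000, p=0.190000:
  k1 = f(0.000000, 0.190000) = -0.055100
  k2 = f(0.430000, 0.166307) = -0.018645
  p ← 0.190000 + (0.43/2)·(-0.055100 + (-0.018645)) = 0.174145
x=0.430000, p=0.174145:
  k1 = f(0.430000, 0.174145) = -0.020918
  k2 = f(0.860000, 0.165150) = 0.070442
  p ← 0.174145 + (0.43/2)·(-0.020918 + 0.070442) = 0.184793
p(0.86) ≈ 0.1848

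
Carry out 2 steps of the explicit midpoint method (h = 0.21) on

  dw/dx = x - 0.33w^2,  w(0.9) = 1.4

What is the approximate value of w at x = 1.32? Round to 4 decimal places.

1.5668

Midpoint: k1 = f(x_n, w_n); k2 = f(x_n + h/2, w_n + (h/2)·k1); w_{n+1} = w_n + h·k2.
x=0.900000, w=1.400000:
  k1 = f(0.900000, 1.400000) = 0.253200
  k2 = f(1.005000, 1.426586) = 0.333401
  w ← 1.400000 + 0.21·0.333401 = 1.470014
x=1.110000, w=1.470014:
  k1 = f(1.110000, 1.470014) = 0.396889
  k2 = f(1.215000, 1.511688) = 0.460884
  w ← 1.470014 + 0.21·0.460884 = 1.566800
w(1.32) ≈ 1.5668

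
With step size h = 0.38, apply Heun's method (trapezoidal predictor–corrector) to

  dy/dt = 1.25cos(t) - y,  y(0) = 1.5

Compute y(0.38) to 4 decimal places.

Heun: k1 = f(t_n, y_n); k2 = f(t_n + h, y_n + h·k1); y_{n+1} = y_n + (h/2)·(k1 + k2).
t=0.000000, y=1.500000:
  k1 = f(0.000000, 1.500000) = -0.250000
  k2 = f(0.380000, 1.405000) = -0.244169
  y ← 1.500000 + (0.38/2)·(-0.250000 + (-0.244169)) = 1.406108
y(0.38) ≈ 1.4061

1.4061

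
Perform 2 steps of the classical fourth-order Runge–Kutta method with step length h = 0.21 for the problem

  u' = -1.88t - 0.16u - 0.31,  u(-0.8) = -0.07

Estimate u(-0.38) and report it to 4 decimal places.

RK4: k1 = f(t_n, u_n); k2 = f(t_n + h/2, u_n + (h/2)·k1); k3 = f(t_n + h/2, u_n + (h/2)·k2); k4 = f(t_n + h, u_n + h·k3); u_{n+1} = u_n + (h/6)·(k1 + 2k2 + 2k3 + k4).
t=-0.800000, u=-0.070000:
  k1 = f(-0.800000, -0.070000) = 1.205200
  k2 = f(-0.695000, 0.056546) = 0.987553
  k3 = f(-0.695000, 0.033693) = 0.991209
  k4 = f(-0.590000, 0.138154) = 0.777095
  u ← -0.070000 + (0.21/6)·(k1 + 2k2 + 2k3 + k4) = 0.137894
t=-0.590000, u=0.137894:
  k1 = f(-0.590000, 0.137894) = 0.777137
  k2 = f(-0.485000, 0.219493) = 0.566681
  k3 = f(-0.485000, 0.197395) = 0.570217
  k4 = f(-0.380000, 0.257639) = 0.363178
  u ← 0.137894 + (0.21/6)·(k1 + 2k2 + 2k3 + k4) = 0.257388
u(-0.38) ≈ 0.2574

0.2574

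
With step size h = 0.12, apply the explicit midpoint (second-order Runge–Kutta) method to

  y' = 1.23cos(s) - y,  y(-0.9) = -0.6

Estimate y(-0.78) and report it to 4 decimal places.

-0.4393

Midpoint: k1 = f(s_n, y_n); k2 = f(s_n + h/2, y_n + (h/2)·k1); y_{n+1} = y_n + h·k2.
s=-0.900000, y=-0.600000:
  k1 = f(-0.900000, -0.600000) = 1.364580
  k2 = f(-0.840000, -0.518125) = 1.339104
  y ← -0.600000 + 0.12·1.339104 = -0.439307
y(-0.78) ≈ -0.4393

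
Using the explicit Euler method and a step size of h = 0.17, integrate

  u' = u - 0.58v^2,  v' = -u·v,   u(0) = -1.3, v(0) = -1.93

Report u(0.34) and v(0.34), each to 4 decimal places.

Euler on (u,v): u_{n+1} = u_n + h·u', v_{n+1} = v_n + h·v'.
0.000000: (-1.300000, -1.930000); f=(-3.460442, -2.509000) → (-1.888275, -2.356530)
0.170000: (-1.888275, -2.356530); f=(-5.109151, -4.449777) → (-2.756831, -3.112992)
(u(0.34), v(0.34)) ≈ (-2.7568, -3.1130)

-2.7568, -3.1130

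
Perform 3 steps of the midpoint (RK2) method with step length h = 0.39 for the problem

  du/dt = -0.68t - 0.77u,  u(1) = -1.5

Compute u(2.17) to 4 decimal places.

Midpoint: k1 = f(t_n, u_n); k2 = f(t_n + h/2, u_n + (h/2)·k1); u_{n+1} = u_n + h·k2.
t=1.000000, u=-1.500000:
  k1 = f(1.000000, -1.500000) = 0.475000
  k2 = f(1.195000, -1.407375) = 0.271079
  u ← -1.500000 + 0.39·0.271079 = -1.394279
t=1.390000, u=-1.394279:
  k1 = f(1.390000, -1.394279) = 0.128395
  k2 = f(1.585000, -1.369242) = -0.023483
  u ← -1.394279 + 0.39·(-0.023483) = -1.403438
t=1.780000, u=-1.403438:
  k1 = f(1.780000, -1.403438) = -0.129753
  k2 = f(1.975000, -1.428740) = -0.242870
  u ← -1.403438 + 0.39·(-0.242870) = -1.498157
u(2.17) ≈ -1.4982

-1.4982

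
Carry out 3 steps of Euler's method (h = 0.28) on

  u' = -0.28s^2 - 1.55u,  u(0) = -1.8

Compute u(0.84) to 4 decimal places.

-0.3544

Euler: u_{n+1} = u_n + h·f(s_n, u_n).
s=0.000000, u=-1.800000: f=2.790000 → u ← -1.800000 + 0.28·2.790000 = -1.018800
s=0.280000, u=-1.018800: f=1.557188 → u ← -1.018800 + 0.28·1.557188 = -0.582787
s=0.560000, u=-0.582787: f=0.815512 → u ← -0.582787 + 0.28·0.815512 = -0.354444
u(0.84) ≈ -0.3544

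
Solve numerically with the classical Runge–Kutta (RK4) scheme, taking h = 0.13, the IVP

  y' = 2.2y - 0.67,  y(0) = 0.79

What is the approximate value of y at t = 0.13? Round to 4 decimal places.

0.9507

RK4: k1 = f(t_n, y_n); k2 = f(t_n + h/2, y_n + (h/2)·k1); k3 = f(t_n + h/2, y_n + (h/2)·k2); k4 = f(t_n + h, y_n + h·k3); y_{n+1} = y_n + (h/6)·(k1 + 2k2 + 2k3 + k4).
t=0.000000, y=0.790000:
  k1 = f(0.000000, 0.790000) = 1.068000
  k2 = f(0.065000, 0.859420) = 1.220724
  k3 = f(0.065000, 0.869347) = 1.242564
  k4 = f(0.130000, 0.951533) = 1.423373
  y ← 0.790000 + (0.13/6)·(k1 + 2k2 + 2k3 + k4) = 0.950722
y(0.13) ≈ 0.9507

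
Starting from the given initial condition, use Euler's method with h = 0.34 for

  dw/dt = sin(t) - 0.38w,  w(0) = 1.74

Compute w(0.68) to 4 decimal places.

Euler: w_{n+1} = w_n + h·f(t_n, w_n).
t=0.000000, w=1.740000: f=-0.661200 → w ← 1.740000 + 0.34·(-0.661200) = 1.515192
t=0.340000, w=1.515192: f=-0.242286 → w ← 1.515192 + 0.34·(-0.242286) = 1.432815
w(0.68) ≈ 1.4328

1.4328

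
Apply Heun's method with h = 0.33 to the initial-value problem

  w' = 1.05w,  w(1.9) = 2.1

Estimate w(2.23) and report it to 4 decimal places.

2.9537

Heun: k1 = f(s_n, w_n); k2 = f(s_n + h, w_n + h·k1); w_{n+1} = w_n + (h/2)·(k1 + k2).
s=1.900000, w=2.100000:
  k1 = f(1.900000, 2.100000) = 2.205000
  k2 = f(2.230000, 2.827650) = 2.969033
  w ← 2.100000 + (0.33/2)·(2.205000 + 2.969033) = 2.953715
w(2.23) ≈ 2.9537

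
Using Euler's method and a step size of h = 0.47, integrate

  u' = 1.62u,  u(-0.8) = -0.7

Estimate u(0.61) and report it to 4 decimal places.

Euler: u_{n+1} = u_n + h·f(x_n, u_n).
x=-0.800000, u=-0.700000: f=-1.134000 → u ← -0.700000 + 0.47·(-1.134000) = -1.232980
x=-0.330000, u=-1.232980: f=-1.997428 → u ← -1.232980 + 0.47·(-1.997428) = -2.171771
x=0.140000, u=-2.171771: f=-3.518269 → u ← -2.171771 + 0.47·(-3.518269) = -3.825357
u(0.61) ≈ -3.8254

-3.8254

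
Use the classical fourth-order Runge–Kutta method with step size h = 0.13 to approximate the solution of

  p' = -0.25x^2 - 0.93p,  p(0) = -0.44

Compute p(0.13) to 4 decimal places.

-0.3901

RK4: k1 = f(x_n, p_n); k2 = f(x_n + h/2, p_n + (h/2)·k1); k3 = f(x_n + h/2, p_n + (h/2)·k2); k4 = f(x_n + h, p_n + h·k3); p_{n+1} = p_n + (h/6)·(k1 + 2k2 + 2k3 + k4).
x=0.000000, p=-0.440000:
  k1 = f(0.000000, -0.440000) = 0.409200
  k2 = f(0.065000, -0.413402) = 0.383408
  k3 = f(0.065000, -0.415079) = 0.384967
  k4 = f(0.130000, -0.389954) = 0.358433
  p ← -0.440000 + (0.13/6)·(k1 + 2k2 + 2k3 + k4) = -0.390072
p(0.13) ≈ -0.3901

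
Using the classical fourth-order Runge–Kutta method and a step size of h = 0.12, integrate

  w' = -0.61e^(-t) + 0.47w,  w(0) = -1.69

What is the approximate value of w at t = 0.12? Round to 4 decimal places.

RK4: k1 = f(t_n, w_n); k2 = f(t_n + h/2, w_n + (h/2)·k1); k3 = f(t_n + h/2, w_n + (h/2)·k2); k4 = f(t_n + h, w_n + h·k3); w_{n+1} = w_n + (h/6)·(k1 + 2k2 + 2k3 + k4).
t=0.000000, w=-1.690000:
  k1 = f(0.000000, -1.690000) = -1.404300
  k2 = f(0.060000, -1.774258) = -1.408378
  k3 = f(0.060000, -1.774503) = -1.408493
  k4 = f(0.120000, -1.859019) = -1.414760
  w ← -1.690000 + (0.12/6)·(k1 + 2k2 + 2k3 + k4) = -1.859056
w(0.12) ≈ -1.8591

-1.8591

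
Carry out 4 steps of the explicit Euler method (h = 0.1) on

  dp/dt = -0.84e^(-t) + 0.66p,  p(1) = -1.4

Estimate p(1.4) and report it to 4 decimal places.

Euler: p_{n+1} = p_n + h·f(t_n, p_n).
t=1.000000, p=-1.400000: f=-1.233019 → p ← -1.400000 + 0.1·(-1.233019) = -1.523302
t=1.100000, p=-1.523302: f=-1.284991 → p ← -1.523302 + 0.1·(-1.284991) = -1.651801
t=1.200000, p=-1.651801: f=-1.343192 → p ← -1.651801 + 0.1·(-1.343192) = -1.786120
t=1.300000, p=-1.786120: f=-1.407766 → p ← -1.786120 + 0.1·(-1.407766) = -1.926897
p(1.4) ≈ -1.9269

-1.9269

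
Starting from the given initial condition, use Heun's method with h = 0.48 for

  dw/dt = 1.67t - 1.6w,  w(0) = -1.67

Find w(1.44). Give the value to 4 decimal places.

0.7018

Heun: k1 = f(t_n, w_n); k2 = f(t_n + h, w_n + h·k1); w_{n+1} = w_n + (h/2)·(k1 + k2).
t=0.000000, w=-1.670000:
  k1 = f(0.000000, -1.670000) = 2.672000
  k2 = f(0.480000, -0.387440) = 1.421504
  w ← -1.670000 + (0.48/2)·(2.672000 + 1.421504) = -0.687559
t=0.480000, w=-0.687559:
  k1 = f(0.480000, -0.687559) = 1.901694
  k2 = f(0.960000, 0.225254) = 1.242793
  w ← -0.687559 + (0.48/2)·(1.901694 + 1.242793) = 0.067118
t=0.960000, w=0.067118:
  k1 = f(0.960000, 0.067118) = 1.495811
  k2 = f(1.440000, 0.785107) = 1.148628
  w ← 0.067118 + (0.48/2)·(1.495811 + 1.148628) = 0.701783
w(1.44) ≈ 0.7018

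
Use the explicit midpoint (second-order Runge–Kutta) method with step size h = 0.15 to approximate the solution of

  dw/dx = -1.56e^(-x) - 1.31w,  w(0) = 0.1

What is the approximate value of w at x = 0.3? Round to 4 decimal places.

-0.2591

Midpoint: k1 = f(x_n, w_n); k2 = f(x_n + h/2, w_n + (h/2)·k1); w_{n+1} = w_n + h·k2.
x=0.000000, w=0.100000:
  k1 = f(0.000000, 0.100000) = -1.691000
  k2 = f(0.075000, -0.026825) = -1.412139
  w ← 0.100000 + 0.15·(-1.412139) = -0.111821
x=0.150000, w=-0.111821:
  k1 = f(0.150000, -0.111821) = -1.196219
  k2 = f(0.225000, -0.201537) = -0.981671
  w ← -0.111821 + 0.15·(-0.981671) = -0.259072
w(0.3) ≈ -0.2591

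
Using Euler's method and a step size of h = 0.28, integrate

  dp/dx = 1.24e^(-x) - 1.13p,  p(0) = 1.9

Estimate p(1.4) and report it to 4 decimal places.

Euler: p_{n+1} = p_n + h·f(x_n, p_n).
x=0.000000, p=1.900000: f=-0.907000 → p ← 1.900000 + 0.28·(-0.907000) = 1.646040
x=0.280000, p=1.646040: f=-0.922853 → p ← 1.646040 + 0.28·(-0.922853) = 1.387641
x=0.560000, p=1.387641: f=-0.859735 → p ← 1.387641 + 0.28·(-0.859735) = 1.146915
x=0.840000, p=1.146915: f=-0.760693 → p ← 1.146915 + 0.28·(-0.760693) = 0.933921
x=1.120000, p=0.933921: f=-0.650744 → p ← 0.933921 + 0.28·(-0.650744) = 0.751713
p(1.4) ≈ 0.7517

0.7517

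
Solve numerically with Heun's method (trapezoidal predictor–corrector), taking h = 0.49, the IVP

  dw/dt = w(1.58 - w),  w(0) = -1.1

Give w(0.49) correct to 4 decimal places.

Heun: k1 = f(t_n, w_n); k2 = f(t_n + h, w_n + h·k1); w_{n+1} = w_n + (h/2)·(k1 + k2).
t=0.000000, w=-1.100000:
  k1 = f(0.000000, -1.100000) = -2.948000
  k2 = f(0.490000, -2.544520) = -10.494924
  w ← -1.100000 + (0.49/2)·(-2.948000 + (-10.494924)) = -4.393516
w(0.49) ≈ -4.3935

-4.3935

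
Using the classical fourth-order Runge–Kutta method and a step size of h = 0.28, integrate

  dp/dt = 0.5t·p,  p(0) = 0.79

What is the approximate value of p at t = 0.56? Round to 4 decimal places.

0.8544

RK4: k1 = f(t_n, p_n); k2 = f(t_n + h/2, p_n + (h/2)·k1); k3 = f(t_n + h/2, p_n + (h/2)·k2); k4 = f(t_n + h, p_n + h·k3); p_{n+1} = p_n + (h/6)·(k1 + 2k2 + 2k3 + k4).
t=0.000000, p=0.790000:
  k1 = f(0.000000, 0.790000) = 0.000000
  k2 = f(0.140000, 0.790000) = 0.055300
  k3 = f(0.140000, 0.797742) = 0.055842
  k4 = f(0.280000, 0.805636) = 0.112789
  p ← 0.790000 + (0.28/6)·(k1 + 2k2 + 2k3 + k4) = 0.805637
t=0.280000, p=0.805637:
  k1 = f(0.280000, 0.805637) = 0.112789
  k2 = f(0.420000, 0.821427) = 0.172500
  k3 = f(0.420000, 0.829787) = 0.174255
  k4 = f(0.560000, 0.854428) = 0.239240
  p ← 0.805637 + (0.28/6)·(k1 + 2k2 + 2k3 + k4) = 0.854429
p(0.56) ≈ 0.8544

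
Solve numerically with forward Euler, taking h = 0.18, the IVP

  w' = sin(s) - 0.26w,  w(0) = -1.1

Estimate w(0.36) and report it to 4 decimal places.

Euler: w_{n+1} = w_n + h·f(s_n, w_n).
s=0.000000, w=-1.100000: f=0.286000 → w ← -1.100000 + 0.18·0.286000 = -1.048520
s=0.180000, w=-1.048520: f=0.451645 → w ← -1.048520 + 0.18·0.451645 = -0.967224
w(0.36) ≈ -0.9672

-0.9672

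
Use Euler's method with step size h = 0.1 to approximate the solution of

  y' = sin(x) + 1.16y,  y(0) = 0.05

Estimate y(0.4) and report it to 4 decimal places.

0.1417

Euler: y_{n+1} = y_n + h·f(x_n, y_n).
x=0.000000, y=0.050000: f=0.058000 → y ← 0.050000 + 0.1·0.058000 = 0.055800
x=0.100000, y=0.055800: f=0.164561 → y ← 0.055800 + 0.1·0.164561 = 0.072256
x=0.200000, y=0.072256: f=0.282486 → y ← 0.072256 + 0.1·0.282486 = 0.100505
x=0.300000, y=0.100505: f=0.412106 → y ← 0.100505 + 0.1·0.412106 = 0.141715
y(0.4) ≈ 0.1417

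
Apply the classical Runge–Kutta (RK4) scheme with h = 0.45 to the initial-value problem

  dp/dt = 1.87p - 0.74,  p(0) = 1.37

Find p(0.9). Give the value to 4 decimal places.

5.6206

RK4: k1 = f(t_n, p_n); k2 = f(t_n + h/2, p_n + (h/2)·k1); k3 = f(t_n + h/2, p_n + (h/2)·k2); k4 = f(t_n + h, p_n + h·k3); p_{n+1} = p_n + (h/6)·(k1 + 2k2 + 2k3 + k4).
t=0.000000, p=1.370000:
  k1 = f(0.000000, 1.370000) = 1.821900
  k2 = f(0.225000, 1.779928) = 2.588464
  k3 = f(0.225000, 1.952404) = 2.910996
  k4 = f(0.450000, 2.679948) = 4.271503
  p ← 1.370000 + (0.45/6)·(k1 + 2k2 + 2k3 + k4) = 2.651924
t=0.450000, p=2.651924:
  k1 = f(0.450000, 2.651924) = 4.219099
  k2 = f(0.675000, 3.601222) = 5.994284
  k3 = f(0.675000, 4.000638) = 6.741194
  k4 = f(0.900000, 5.685462) = 9.891813
  p ← 2.651924 + (0.45/6)·(k1 + 2k2 + 2k3 + k4) = 5.620564
p(0.9) ≈ 5.6206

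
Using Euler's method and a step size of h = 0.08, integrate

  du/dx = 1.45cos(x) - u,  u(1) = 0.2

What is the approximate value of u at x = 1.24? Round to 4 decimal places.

Euler: u_{n+1} = u_n + h·f(x_n, u_n).
x=1.000000, u=0.200000: f=0.583438 → u ← 0.200000 + 0.08·0.583438 = 0.246675
x=1.080000, u=0.246675: f=0.436751 → u ← 0.246675 + 0.08·0.436751 = 0.281615
x=1.160000, u=0.281615: f=0.297427 → u ← 0.281615 + 0.08·0.297427 = 0.305409
u(1.24) ≈ 0.3054

0.3054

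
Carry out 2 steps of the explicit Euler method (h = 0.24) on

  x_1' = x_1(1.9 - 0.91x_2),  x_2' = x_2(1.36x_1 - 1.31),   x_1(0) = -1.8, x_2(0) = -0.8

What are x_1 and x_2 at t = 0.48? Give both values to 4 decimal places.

Euler on (x_1,x_2): x_1_{n+1} = x_1_n + h·x_1', x_2_{n+1} = x_2_n + h·x_2'.
0.000000: (-1.800000, -0.800000); f=(-4.730400, 3.006400) → (-2.935296, -0.078464)
0.240000: (-2.935296, -0.078464); f=(-5.786649, 0.416016) → (-4.324092, 0.021380)
(x_1(0.48), x_2(0.48)) ≈ (-4.3241, 0.0214)

-4.3241, 0.0214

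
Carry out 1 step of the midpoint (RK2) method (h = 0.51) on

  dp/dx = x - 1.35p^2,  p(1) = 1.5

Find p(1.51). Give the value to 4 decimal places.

Midpoint: k1 = f(x_n, p_n); k2 = f(x_n + h/2, p_n + (h/2)·k1); p_{n+1} = p_n + h·k2.
x=1.000000, p=1.500000:
  k1 = f(1.000000, 1.500000) = -2.037500
  k2 = f(1.255000, 0.980437) = -0.042698
  p ← 1.500000 + 0.51·(-0.042698) = 1.478224
p(1.51) ≈ 1.4782

1.4782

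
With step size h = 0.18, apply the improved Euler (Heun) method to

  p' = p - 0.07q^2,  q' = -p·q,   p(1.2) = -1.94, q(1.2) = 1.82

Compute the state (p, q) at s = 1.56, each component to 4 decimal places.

Heun on (p,q): k1 = f(s_n, state_n); k2 = f(s_n + h, state_n + h·k1); state_{n+1} = state_n + (h/2)·(k1 + k2).
1.200000: (-1.940000, 1.820000)
  k1 = (-2.171868, 3.530800)
  predictor → (-2.330936, 2.455544)
  k2 = (-2.753015, 5.723716)
  → (-2.383239, 2.652906)
1.380000: (-2.383239, 2.652906)
  k1 = (-2.875893, 6.322511)
  predictor → (-2.900900, 3.790959)
  k2 = (-3.906896, 10.997193)
  → (-2.993691, 4.211680)
(p(1.56), q(1.56)) ≈ (-2.9937, 4.2117)

-2.9937, 4.2117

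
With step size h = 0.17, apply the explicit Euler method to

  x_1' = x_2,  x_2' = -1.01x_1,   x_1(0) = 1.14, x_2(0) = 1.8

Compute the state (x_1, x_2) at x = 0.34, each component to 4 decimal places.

1.7187, 1.3560

Euler on (x_1,x_2): x_1_{n+1} = x_1_n + h·x_1', x_2_{n+1} = x_2_n + h·x_2'.
0.000000: (1.140000, 1.800000); f=(1.800000, -1.151400) → (1.446000, 1.604262)
0.170000: (1.446000, 1.604262); f=(1.604262, -1.460460) → (1.718725, 1.355984)
(x_1(0.34), x_2(0.34)) ≈ (1.7187, 1.3560)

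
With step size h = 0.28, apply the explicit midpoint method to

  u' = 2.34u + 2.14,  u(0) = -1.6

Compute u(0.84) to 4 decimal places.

-5.3958

Midpoint: k1 = f(t_n, u_n); k2 = f(t_n + h/2, u_n + (h/2)·k1); u_{n+1} = u_n + h·k2.
t=0.000000, u=-1.600000:
  k1 = f(0.000000, -1.600000) = -1.604000
  k2 = f(0.140000, -1.824560) = -2.129470
  u ← -1.600000 + 0.28·(-2.129470) = -2.196252
t=0.280000, u=-2.196252:
  k1 = f(0.280000, -2.196252) = -2.999229
  k2 = f(0.420000, -2.616144) = -3.981776
  u ← -2.196252 + 0.28·(-3.981776) = -3.311149
t=0.560000, u=-3.311149:
  k1 = f(0.560000, -3.311149) = -5.608089
  k2 = f(0.700000, -4.096282) = -7.445299
  u ← -3.311149 + 0.28·(-7.445299) = -5.395833
u(0.84) ≈ -5.3958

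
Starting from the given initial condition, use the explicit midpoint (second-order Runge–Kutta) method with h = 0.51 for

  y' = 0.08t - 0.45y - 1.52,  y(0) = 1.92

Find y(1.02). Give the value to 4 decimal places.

Midpoint: k1 = f(t_n, y_n); k2 = f(t_n + h/2, y_n + (h/2)·k1); y_{n+1} = y_n + h·k2.
t=0.000000, y=1.920000:
  k1 = f(0.000000, 1.920000) = -2.384000
  k2 = f(0.255000, 1.312080) = -2.090036
  y ← 1.920000 + 0.51·(-2.090036) = 0.854082
t=0.510000, y=0.854082:
  k1 = f(0.510000, 0.854082) = -1.863537
  k2 = f(0.765000, 0.378880) = -1.629296
  y ← 0.854082 + 0.51·(-1.629296) = 0.023141
y(1.02) ≈ 0.0231

0.0231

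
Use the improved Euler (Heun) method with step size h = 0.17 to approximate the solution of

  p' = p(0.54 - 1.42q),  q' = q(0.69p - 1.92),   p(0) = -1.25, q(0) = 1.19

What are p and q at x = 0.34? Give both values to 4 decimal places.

Heun on (p,q): k1 = f(x_n, state_n); k2 = f(x_n + h, state_n + h·k1); state_{n+1} = state_n + (h/2)·(k1 + k2).
0.000000: (-1.250000, 1.190000)
  k1 = (1.437250, -3.311175)
  predictor → (-1.005667, 0.627100)
  k2 = (0.352469, -1.639184)
  → (-1.097874, 0.769219)
0.170000: (-1.097874, 0.769219)
  k1 = (0.606347, -2.059611)
  predictor → (-0.994795, 0.419086)
  k2 = (0.054815, -1.092309)
  → (-1.041675, 0.501306)
(p(0.34), q(0.34)) ≈ (-1.0417, 0.5013)

-1.0417, 0.5013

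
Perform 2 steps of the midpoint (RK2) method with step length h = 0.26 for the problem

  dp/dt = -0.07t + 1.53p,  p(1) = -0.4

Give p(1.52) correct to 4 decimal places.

Midpoint: k1 = f(t_n, p_n); k2 = f(t_n + h/2, p_n + (h/2)·k1); p_{n+1} = p_n + h·k2.
t=1.000000, p=-0.400000:
  k1 = f(1.000000, -0.400000) = -0.682000
  k2 = f(1.130000, -0.488660) = -0.826750
  p ← -0.400000 + 0.26·(-0.826750) = -0.614955
t=1.260000, p=-0.614955:
  k1 = f(1.260000, -0.614955) = -1.029081
  k2 = f(1.390000, -0.748735) = -1.242865
  p ← -0.614955 + 0.26·(-1.242865) = -0.938100
p(1.52) ≈ -0.9381

-0.9381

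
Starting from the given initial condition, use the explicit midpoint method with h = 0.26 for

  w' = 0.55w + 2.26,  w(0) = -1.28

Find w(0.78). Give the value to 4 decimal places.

0.2299

Midpoint: k1 = f(t_n, w_n); k2 = f(t_n + h/2, w_n + (h/2)·k1); w_{n+1} = w_n + h·k2.
t=0.000000, w=-1.280000:
  k1 = f(0.000000, -1.280000) = 1.556000
  k2 = f(0.130000, -1.077720) = 1.667254
  w ← -1.280000 + 0.26·1.667254 = -0.846514
t=0.260000, w=-0.846514:
  k1 = f(0.260000, -0.846514) = 1.794417
  k2 = f(0.390000, -0.613240) = 1.922718
  w ← -0.846514 + 0.26·1.922718 = -0.346607
t=0.520000, w=-0.346607:
  k1 = f(0.520000, -0.346607) = 2.069366
  k2 = f(0.650000, -0.077590) = 2.217326
  w ← -0.346607 + 0.26·2.217326 = 0.229897
w(0.78) ≈ 0.2299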